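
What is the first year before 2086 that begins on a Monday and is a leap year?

2080

Jan 1 advances by 2 weekdays after a leap year and by 1 after a common year.
2086: Jan 1 is Tuesday.
2085: Monday
2084: Saturday (leap)
2083: Friday
2082: Thursday
2081: Wednesday
2080: Monday (leap)
2080 begins on a Monday and is a leap year.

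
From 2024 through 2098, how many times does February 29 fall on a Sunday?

3

Leap years in 2024–2098: 19 of them.
Feb 29 weekday advances by 5 (mod 7) from one leap year to the next four years later (or differs when a century non-leap intervenes).
Leap-day weekdays: 2024:Thu 2028:Tue 2032:Sun✓ 2036:Fri 2040:Wed 2044:Mon 2048:Sat 2052:Thu 2056:Tue 2060:Sun✓ 2064:Fri 2068:Wed 2072:Mon 2076:Sat 2080:Thu 2084:Tue 2088:Sun✓ 2092:Fri 2096:Wed
Sunday: 2032, 2060, 2088 → 3.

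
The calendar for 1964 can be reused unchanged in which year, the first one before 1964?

Two years share a calendar iff Jan 1 falls on the same weekday and both are leap or both are common. 1964: Jan 1 is Wednesday, leap year.
1963: Jan 1 Tuesday, common
1962: Jan 1 Monday, common
1961: Jan 1 Sunday, common
1960: Jan 1 Friday, leap
1959: Jan 1 Thursday, common
1958: Jan 1 Wednesday, common
1957: Jan 1 Tuesday, common
1956: Jan 1 Sunday, leap
1955: Jan 1 Saturday, common
1954: Jan 1 Friday, common
1953: Jan 1 Thursday, common
1952: Jan 1 Tuesday, leap
1951: Jan 1 Monday, common
1950: Jan 1 Sunday, common
1949: Jan 1 Saturday, common
1948: Jan 1 Thursday, leap
1947: Jan 1 Wednesday, common
1946: Jan 1 Tuesday, common
1945: Jan 1 Monday, common
1944: Jan 1 Saturday, leap
1943: Jan 1 Friday, common
1942: Jan 1 Thursday, common
1941: Jan 1 Wednesday, common
1940: Jan 1 Monday, leap
1939: Jan 1 Sunday, common
1938: Jan 1 Saturday, common
1937: Jan 1 Friday, common
1936: Jan 1 Wednesday, leap
1936 matches on both conditions.

1936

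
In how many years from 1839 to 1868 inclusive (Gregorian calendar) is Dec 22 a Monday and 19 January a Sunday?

3

Check each year's weekday for Dec 22 and 19 January:
  1839: Sun/Sat  1840: Tue/Sun  1841: Wed/Tue  1842: Thu/Wed  1843: Fri/Thu  1844: Sun/Fri  1845: Mon/Sun ✓  1846: Tue/Mon  1847: Wed/Tue  1848: Fri/Wed  1849: Sat/Fri  1850: Sun/Sat  1851: Mon/Sun ✓  1852: Wed/Mon  1853: Thu/Wed  1854: Fri/Thu  1855: Sat/Fri  1856: Mon/Sat  1857: Tue/Mon  1858: Wed/Tue  1859: Thu/Wed  1860: Sat/Thu  1861: Sun/Sat  1862: Mon/Sun ✓  1863: Tue/Mon  1864: Thu/Tue  1865: Fri/Thu  1866: Sat/Fri  1867: Sun/Sat  1868: Tue/Sun
Both conditions hold in: 1845, 1851, 1862 — 3.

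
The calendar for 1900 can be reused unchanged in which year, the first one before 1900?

Two years share a calendar iff Jan 1 falls on the same weekday and both are leap or both are common. 1900: Jan 1 is Monday, common year.
1899: Jan 1 Sunday, common
1898: Jan 1 Saturday, common
1897: Jan 1 Friday, common
1896: Jan 1 Wednesday, leap
1895: Jan 1 Tuesday, common
1894: Jan 1 Monday, common
1894 matches on both conditions.

1894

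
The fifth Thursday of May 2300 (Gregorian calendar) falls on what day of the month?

May 1, 2300 is a Tuesday, so the first Thursday is the 3rd.
The fifth Thursday is 3 + 28 = 31.

31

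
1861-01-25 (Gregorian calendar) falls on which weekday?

January 1, 1861 is a Tuesday.
January 25 is day 25 of the year, i.e. 24 days after Jan 1.
24 mod 7 = 3, so advance 3 weekdays from Tuesday: Friday.

Friday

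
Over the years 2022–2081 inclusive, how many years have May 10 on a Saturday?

9

Track May 10's weekday year by year (advancing +1, or +2 across a Feb 29):
  2022: Tue  2023: Wed (+1)  2024: Fri (+2)  2025: Sat (+1) ✓  2026: Sun (+1)
  2027: Mon (+1)  2028: Wed (+2)  2029: Thu (+1)  2030: Fri (+1)  2031: Sat (+1) ✓
  2032: Mon (+2)  2033: Tue (+1)  2034: Wed (+1)  2035: Thu (+1)  … (32 more years) …
  2068: Thu (+2)  2069: Fri (+1)  2070: Sat (+1) ✓  2071: Sun (+1)  2072: Tue (+2)
  2073: Wed (+1)  2074: Thu (+1)  2075: Fri (+1)  2076: Sun (+2)  2077: Mon (+1)
  2078: Tue (+1)  2079: Wed (+1)  2080: Fri (+2)  2081: Sat (+1) ✓
Saturday years: 2025, 2031, 2036, 2042, 2053, 2059, 2064, 2070, 2081 — 9 in total.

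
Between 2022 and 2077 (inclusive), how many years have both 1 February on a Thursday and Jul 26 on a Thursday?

6

Check each year's weekday for 1 February and Jul 26:
  2022: Tue/Tue  2023: Wed/Wed  2024: Thu/Fri  2025: Sat/Sat  2026: Sun/Sun  2027: Mon/Mon  2028: Tue/Wed  2029: Thu/Thu ✓  2030: Fri/Fri  2031: Sat/Sat  2032: Sun/Mon  2033: Tue/Tue  2034: Wed/Wed  2035: Thu/Thu ✓  …(28 more)…  2064: Fri/Sat  2065: Sun/Sun  2066: Mon/Mon  2067: Tue/Tue  2068: Wed/Thu  2069: Fri/Fri  2070: Sat/Sat  2071: Sun/Sun  2072: Mon/Tue  2073: Wed/Wed  2074: Thu/Thu ✓  2075: Fri/Fri  2076: Sat/Sun  2077: Mon/Mon
Both conditions hold in: 2029, 2035, 2046, 2057, 2063, 2074 — 6.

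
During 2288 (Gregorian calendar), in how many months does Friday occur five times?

A month of length L has five Fridays iff its first Friday is on day ≤ L−28 (so day 1–3 in a 31-day month, 1–2 in a 30-day month, day 1 in a leap February).
Checking each month of 2288: Jan starts Sun (31d); Feb starts Wed (29d); Mar starts Thu (31d) ✓; Apr starts Sun (30d); May starts Tue (31d); Jun starts Fri (30d) ✓; Jul starts Sun (31d); Aug starts Wed (31d) ✓; Sep starts Sat (30d); Oct starts Mon (31d); Nov starts Thu (30d) ✓; Dec starts Sat (31d).
Five-Friday months: March, June, August, November → 4.

4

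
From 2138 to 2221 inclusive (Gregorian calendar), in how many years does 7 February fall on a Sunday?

Track 7 February's weekday year by year (advancing +1, or +2 across a Feb 29):
  2138: Fri  2139: Sat (+1)  2140: Sun (+1) ✓  2141: Tue (+2)  2142: Wed (+1)
  2143: Thu (+1)  2144: Fri (+1)  2145: Sun (+2) ✓  2146: Mon (+1)  2147: Tue (+1)
  2148: Wed (+1)  2149: Fri (+2)  2150: Sat (+1)  2151: Sun (+1) ✓  … (56 more years) …
  2208: Sun (+1) ✓  2209: Tue (+2)  2210: Wed (+1)  2211: Thu (+1)  2212: Fri (+1)
  2213: Sun (+2) ✓  2214: Mon (+1)  2215: Tue (+1)  2216: Wed (+1)  2217: Fri (+2)
  2218: Sat (+1)  2219: Sun (+1) ✓  2220: Mon (+1)  2221: Wed (+2)
Sunday years: 2140, 2145, 2151, 2162, 2168, 2173, 2179, 2190, 2196, 2202, 2208, 2213, 2219 — 13 in total.

13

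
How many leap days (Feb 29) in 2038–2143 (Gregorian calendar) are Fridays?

4

Leap years in 2038–2143: 25 of them.
Feb 29 weekday advances by 5 (mod 7) from one leap year to the next four years later (or differs when a century non-leap intervenes).
Leap-day weekdays: 2040:Wed 2044:Mon 2048:Sat 2052:Thu 2056:Tue 2060:Sun 2064:Fri✓ 2068:Wed 2072:Mon 2076:Sat 2080:Thu 2084:Tue 2088:Sun 2092:Fri✓ 2096:Wed 2104:Fri✓ 2108:Wed 2112:Mon 2116:Sat 2120:Thu 2124:Tue 2128:Sun 2132:Fri✓ 2136:Wed 2140:Mon
Friday: 2064, 2092, 2104, 2132 → 4.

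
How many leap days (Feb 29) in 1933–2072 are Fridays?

Leap years in 1933–2072: 35 of them.
Feb 29 weekday advances by 5 (mod 7) from one leap year to the next four years later (or differs when a century non-leap intervenes).
Leap-day weekdays: 1936:Sat 1940:Thu 1944:Tue 1948:Sun 1952:Fri✓ 1956:Wed 1960:Mon 1964:Sat 1968:Thu 1972:Tue 1976:Sun 1980:Fri✓ 1984:Wed …(9 more)… 2024:Thu 2028:Tue 2032:Sun 2036:Fri✓ 2040:Wed 2044:Mon 2048:Sat 2052:Thu 2056:Tue 2060:Sun 2064:Fri✓ 2068:Wed 2072:Mon
Friday: 1952, 1980, 2008, 2036, 2064 → 5.

5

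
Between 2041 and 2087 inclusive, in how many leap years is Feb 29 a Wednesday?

1

Leap years in 2041–2087: 11 of them.
Feb 29 weekday advances by 5 (mod 7) from one leap year to the next four years later (or differs when a century non-leap intervenes).
Leap-day weekdays: 2044:Mon 2048:Sat 2052:Thu 2056:Tue 2060:Sun 2064:Fri 2068:Wed✓ 2072:Mon 2076:Sat 2080:Thu 2084:Tue
Wednesday: 2068 → 1.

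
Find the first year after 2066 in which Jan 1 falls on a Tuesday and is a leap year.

Jan 1 advances by 2 weekdays after a leap year and by 1 after a common year.
2066: Jan 1 is Friday.
2067: Saturday
2068: Sunday (leap)
2069: Tuesday
2070: Wednesday
2071: Thursday
2072: Friday (leap)
2073: Sunday
2074: Monday
2075: Tuesday
2076: Wednesday (leap)
2077: Friday
2078: Saturday
2079: Sunday
2080: Monday (leap)
2081: Wednesday
2082: Thursday
2083: Friday
2084: Saturday (leap)
2085: Monday
2086: Tuesday
2087: Wednesday
2088: Thursday (leap)
2089: Saturday
2090: Sunday
2091: Monday
2092: Tuesday (leap)
2092 begins on a Tuesday and is a leap year.

2092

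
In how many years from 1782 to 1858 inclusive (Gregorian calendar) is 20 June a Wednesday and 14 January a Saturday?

Check each year's weekday for 20 June and 14 January:
  1782: Thu/Mon  1783: Fri/Tue  1784: Sun/Wed  1785: Mon/Fri  1786: Tue/Sat  1787: Wed/Sun  1788: Fri/Mon  1789: Sat/Wed  1790: Sun/Thu  1791: Mon/Fri  1792: Wed/Sat ✓  1793: Thu/Mon  1794: Fri/Tue  1795: Sat/Wed  …(49 more)…  1845: Fri/Tue  1846: Sat/Wed  1847: Sun/Thu  1848: Tue/Fri  1849: Wed/Sun  1850: Thu/Mon  1851: Fri/Tue  1852: Sun/Wed  1853: Mon/Fri  1854: Tue/Sat  1855: Wed/Sun  1856: Fri/Mon  1857: Sat/Wed  1858: Sun/Thu
Both conditions hold in: 1792, 1804, 1832 — 3.

3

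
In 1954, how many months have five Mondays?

A month of length L has five Mondays iff its first Monday is on day ≤ L−28 (so day 1–3 in a 31-day month, 1–2 in a 30-day month, day 1 in a leap February).
Checking each month of 1954: Jan starts Fri (31d); Feb starts Mon (28d); Mar starts Mon (31d) ✓; Apr starts Thu (30d); May starts Sat (31d) ✓; Jun starts Tue (30d); Jul starts Thu (31d); Aug starts Sun (31d) ✓; Sep starts Wed (30d); Oct starts Fri (31d); Nov starts Mon (30d) ✓; Dec starts Wed (31d).
Five-Monday months: March, May, August, November → 4.

4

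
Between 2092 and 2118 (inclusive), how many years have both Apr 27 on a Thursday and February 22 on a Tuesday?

0

Check each year's weekday for Apr 27 and February 22:
  2092: Sun/Fri  2093: Mon/Sun  2094: Tue/Mon  2095: Wed/Tue  2096: Fri/Wed  2097: Sat/Fri  2098: Sun/Sat  2099: Mon/Sun  2100: Tue/Mon  2101: Wed/Tue  2102: Thu/Wed  2103: Fri/Thu  2104: Sun/Fri  2105: Mon/Sun  2106: Tue/Mon  2107: Wed/Tue  2108: Fri/Wed  2109: Sat/Fri  2110: Sun/Sat  2111: Mon/Sun  2112: Wed/Mon  2113: Thu/Wed  2114: Fri/Thu  2115: Sat/Fri  2116: Mon/Sat  2117: Tue/Mon  2118: Wed/Tue
Both conditions hold in: no year — 0.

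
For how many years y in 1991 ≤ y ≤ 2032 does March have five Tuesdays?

March has 31 days; it has five Tuesdays when Tuesday falls among the first (month-length − 28) days — i.e. when March 1 is one of Tuesday/Monday/Sunday.
March 1 by year: 1991:Fri 1992:Sun✓ 1993:Mon✓ 1994:Tue✓ 1995:Wed 1996:Fri 1997:Sat 1998:Sun✓ 1999:Mon✓ 2000:Wed 2001:Thu 2002:Fri 2003:Sat 2004:Mon✓ 2005:Tue✓ …(12 more)… 2018:Thu 2019:Fri 2020:Sun✓ 2021:Mon✓ 2022:Tue✓ 2023:Wed 2024:Fri 2025:Sat 2026:Sun✓ 2027:Mon✓ 2028:Wed 2029:Thu 2030:Fri 2031:Sat 2032:Mon✓
Years with five Tuesdays: 1992, 1993, 1994, 1998, 1999, 2004, 2005, 2009, 2010, 2011, 2015, 2016, 2020, 2021, 2022, 2026, 2027, 2032 → 18.

18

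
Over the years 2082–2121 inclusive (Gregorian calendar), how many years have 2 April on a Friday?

6

Track 2 April's weekday year by year (advancing +1, or +2 across a Feb 29):
  2082: Thu  2083: Fri (+1) ✓  2084: Sun (+2)  2085: Mon (+1)  2086: Tue (+1)
  2087: Wed (+1)  2088: Fri (+2) ✓  2089: Sat (+1)  2090: Sun (+1)  2091: Mon (+1)
  2092: Wed (+2)  2093: Thu (+1)  2094: Fri (+1) ✓  2095: Sat (+1)  … (12 more years) …
  2108: Mon (+2)  2109: Tue (+1)  2110: Wed (+1)  2111: Thu (+1)  2112: Sat (+2)
  2113: Sun (+1)  2114: Mon (+1)  2115: Tue (+1)  2116: Thu (+2)  2117: Fri (+1) ✓
  2118: Sat (+1)  2119: Sun (+1)  2120: Tue (+2)  2121: Wed (+1)
Friday years: 2083, 2088, 2094, 2100, 2106, 2117 — 6 in total.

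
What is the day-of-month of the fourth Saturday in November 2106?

27

November 1, 2106 is a Monday, so the first Saturday is the 6th.
The fourth Saturday is 6 + 21 = 27.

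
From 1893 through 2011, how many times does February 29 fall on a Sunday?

Leap years in 1893–2011: 28 of them.
Feb 29 weekday advances by 5 (mod 7) from one leap year to the next four years later (or differs when a century non-leap intervenes).
Leap-day weekdays: 1896:Sat 1904:Mon 1908:Sat 1912:Thu 1916:Tue 1920:Sun✓ 1924:Fri 1928:Wed 1932:Mon 1936:Sat 1940:Thu 1944:Tue 1948:Sun✓ 1952:Fri 1956:Wed 1960:Mon 1964:Sat 1968:Thu 1972:Tue 1976:Sun✓ 1980:Fri 1984:Wed 1988:Mon 1992:Sat 1996:Thu 2000:Tue 2004:Sun✓ 2008:Fri
Sunday: 1920, 1948, 1976, 2004 → 4.

4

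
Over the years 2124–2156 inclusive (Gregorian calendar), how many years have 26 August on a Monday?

5

Track 26 August's weekday year by year (advancing +1, or +2 across a Feb 29):
  2124: Sat  2125: Sun (+1)  2126: Mon (+1) ✓  2127: Tue (+1)  2128: Thu (+2)
  2129: Fri (+1)  2130: Sat (+1)  2131: Sun (+1)  2132: Tue (+2)  2133: Wed (+1)
  2134: Thu (+1)  2135: Fri (+1)  2136: Sun (+2)  2137: Mon (+1) ✓  … (5 more years) …
  2143: Mon (+1) ✓  2144: Wed (+2)  2145: Thu (+1)  2146: Fri (+1)  2147: Sat (+1)
  2148: Mon (+2) ✓  2149: Tue (+1)  2150: Wed (+1)  2151: Thu (+1)  2152: Sat (+2)
  2153: Sun (+1)  2154: Mon (+1) ✓  2155: Tue (+1)  2156: Thu (+2)
Monday years: 2126, 2137, 2143, 2148, 2154 — 5 in total.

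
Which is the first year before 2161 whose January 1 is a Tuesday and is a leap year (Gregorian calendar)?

2160

Jan 1 advances by 2 weekdays after a leap year and by 1 after a common year.
2161: Jan 1 is Thursday.
2160: Tuesday (leap)
2160 begins on a Tuesday and is a leap year.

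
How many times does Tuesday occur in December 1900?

4

December 1900 has 31 days and begins on Saturday.
The first Tuesday is December 4.
Tuesdays fall on 4, 11, 18, 25 — that's 4.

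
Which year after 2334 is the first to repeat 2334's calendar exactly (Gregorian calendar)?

2345

Two years share a calendar iff Jan 1 falls on the same weekday and both are leap or both are common. 2334: Jan 1 is Monday, common year.
2335: Jan 1 Tuesday, common
2336: Jan 1 Wednesday, leap
2337: Jan 1 Friday, common
2338: Jan 1 Saturday, common
2339: Jan 1 Sunday, common
2340: Jan 1 Monday, leap
2341: Jan 1 Wednesday, common
2342: Jan 1 Thursday, common
2343: Jan 1 Friday, common
2344: Jan 1 Saturday, leap
2345: Jan 1 Monday, common
2345 matches on both conditions.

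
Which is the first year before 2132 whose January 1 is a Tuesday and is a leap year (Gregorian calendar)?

Jan 1 advances by 2 weekdays after a leap year and by 1 after a common year.
2132: Jan 1 is Tuesday (leap).
2131: Monday
2130: Sunday
2129: Saturday
2128: Thursday (leap)
2127: Wednesday
2126: Tuesday
2125: Monday
2124: Saturday (leap)
2123: Friday
2122: Thursday
2121: Wednesday
2120: Monday (leap)
2119: Sunday
2118: Saturday
2117: Friday
2116: Wednesday (leap)
2115: Tuesday
2114: Monday
2113: Sunday
2112: Friday (leap)
2111: Thursday
2110: Wednesday
2109: Tuesday
2108: Sunday (leap)
2107: Saturday
2106: Friday
2105: Thursday
2104: Tuesday (leap)
2104 begins on a Tuesday and is a leap year.

2104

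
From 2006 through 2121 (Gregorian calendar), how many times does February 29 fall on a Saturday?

Leap years in 2006–2121: 28 of them.
Feb 29 weekday advances by 5 (mod 7) from one leap year to the next four years later (or differs when a century non-leap intervenes).
Leap-day weekdays: 2008:Fri 2012:Wed 2016:Mon 2020:Sat✓ 2024:Thu 2028:Tue 2032:Sun 2036:Fri 2040:Wed 2044:Mon 2048:Sat✓ 2052:Thu 2056:Tue 2060:Sun 2064:Fri 2068:Wed 2072:Mon 2076:Sat✓ 2080:Thu 2084:Tue 2088:Sun 2092:Fri 2096:Wed 2104:Fri 2108:Wed 2112:Mon 2116:Sat✓ 2120:Thu
Saturday: 2020, 2048, 2076, 2116 → 4.

4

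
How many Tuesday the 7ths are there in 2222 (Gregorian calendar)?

1

Check the 7th of each month of 2222: Jan 7: Mon, Feb 7: Thu, Mar 7: Thu, Apr 7: Sun, May 7: Tue, Jun 7: Fri, Jul 7: Sun, Aug 7: Wed, Sep 7: Sat, Oct 7: Mon, Nov 7: Thu, Dec 7: Sat.
Tuesday occurs in May — 1 month.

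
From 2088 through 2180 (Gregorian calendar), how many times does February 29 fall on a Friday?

4

Leap years in 2088–2180: 23 of them.
Feb 29 weekday advances by 5 (mod 7) from one leap year to the next four years later (or differs when a century non-leap intervenes).
Leap-day weekdays: 2088:Sun 2092:Fri✓ 2096:Wed 2104:Fri✓ 2108:Wed 2112:Mon 2116:Sat 2120:Thu 2124:Tue 2128:Sun 2132:Fri✓ 2136:Wed 2140:Mon 2144:Sat 2148:Thu 2152:Tue 2156:Sun 2160:Fri✓ 2164:Wed 2168:Mon 2172:Sat 2176:Thu 2180:Tue
Friday: 2092, 2104, 2132, 2160 → 4.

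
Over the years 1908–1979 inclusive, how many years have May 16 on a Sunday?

Track May 16's weekday year by year (advancing +1, or +2 across a Feb 29):
  1908: Sat  1909: Sun (+1) ✓  1910: Mon (+1)  1911: Tue (+1)  1912: Thu (+2)
  1913: Fri (+1)  1914: Sat (+1)  1915: Sun (+1) ✓  1916: Tue (+2)  1917: Wed (+1)
  1918: Thu (+1)  1919: Fri (+1)  1920: Sun (+2) ✓  1921: Mon (+1)  … (44 more years) …
  1966: Mon (+1)  1967: Tue (+1)  1968: Thu (+2)  1969: Fri (+1)  1970: Sat (+1)
  1971: Sun (+1) ✓  1972: Tue (+2)  1973: Wed (+1)  1974: Thu (+1)  1975: Fri (+1)
  1976: Sun (+2) ✓  1977: Mon (+1)  1978: Tue (+1)  1979: Wed (+1)
Sunday years: 1909, 1915, 1920, 1926, 1937, 1943, 1948, 1954, 1965, 1971, 1976 — 11 in total.

11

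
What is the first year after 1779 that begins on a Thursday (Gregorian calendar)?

1784

Jan 1 advances by 2 weekdays after a leap year and by 1 after a common year.
1779: Jan 1 is Friday.
1780: Saturday (leap)
1781: Monday
1782: Tuesday
1783: Wednesday
1784: Thursday (leap)
1784 begins on a Thursday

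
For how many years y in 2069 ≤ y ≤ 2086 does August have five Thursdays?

9

August has 31 days; it has five Thursdays when Thursday falls among the first (month-length − 28) days — i.e. when August 1 is one of Thursday/Wednesday/Tuesday.
August 1 by year: 2069:Thu✓ 2070:Fri 2071:Sat 2072:Mon 2073:Tue✓ 2074:Wed✓ 2075:Thu✓ 2076:Sat 2077:Sun 2078:Mon 2079:Tue✓ 2080:Thu✓ 2081:Fri 2082:Sat 2083:Sun 2084:Tue✓ 2085:Wed✓ 2086:Thu✓
Years with five Thursdays: 2069, 2073, 2074, 2075, 2079, 2080, 2084, 2085, 2086 → 9.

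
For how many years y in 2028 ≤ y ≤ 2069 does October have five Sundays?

18

October has 31 days; it has five Sundays when Sunday falls among the first (month-length − 28) days — i.e. when October 1 is one of Sunday/Saturday/Friday.
October 1 by year: 2028:Sun✓ 2029:Mon 2030:Tue 2031:Wed 2032:Fri✓ 2033:Sat✓ 2034:Sun✓ 2035:Mon 2036:Wed 2037:Thu 2038:Fri✓ 2039:Sat✓ 2040:Mon 2041:Tue 2042:Wed …(12 more)… 2055:Fri✓ 2056:Sun✓ 2057:Mon 2058:Tue 2059:Wed 2060:Fri✓ 2061:Sat✓ 2062:Sun✓ 2063:Mon 2064:Wed 2065:Thu 2066:Fri✓ 2067:Sat✓ 2068:Mon 2069:Tue
Years with five Sundays: 2028, 2032, 2033, 2034, 2038, 2039, 2044, 2045, 2049, 2050, 2051, 2055, 2056, 2060, 2061, 2062, 2066, 2067 → 18.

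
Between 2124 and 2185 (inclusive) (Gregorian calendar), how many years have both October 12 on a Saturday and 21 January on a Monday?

7

Check each year's weekday for October 12 and 21 January:
  2124: Thu/Fri  2125: Fri/Sun  2126: Sat/Mon ✓  2127: Sun/Tue  2128: Tue/Wed  2129: Wed/Fri  2130: Thu/Sat  2131: Fri/Sun  2132: Sun/Mon  2133: Mon/Wed  2134: Tue/Thu  2135: Wed/Fri  2136: Fri/Sat  2137: Sat/Mon ✓  …(34 more)…  2172: Mon/Tue  2173: Tue/Thu  2174: Wed/Fri  2175: Thu/Sat  2176: Sat/Sun  2177: Sun/Tue  2178: Mon/Wed  2179: Tue/Thu  2180: Thu/Fri  2181: Fri/Sun  2182: Sat/Mon ✓  2183: Sun/Tue  2184: Tue/Wed  2185: Wed/Fri
Both conditions hold in: 2126, 2137, 2143, 2154, 2165, 2171, 2182 — 7.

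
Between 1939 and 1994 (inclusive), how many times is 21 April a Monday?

8

Track 21 April's weekday year by year (advancing +1, or +2 across a Feb 29):
  1939: Fri  1940: Sun (+2)  1941: Mon (+1) ✓  1942: Tue (+1)  1943: Wed (+1)
  1944: Fri (+2)  1945: Sat (+1)  1946: Sun (+1)  1947: Mon (+1) ✓  1948: Wed (+2)
  1949: Thu (+1)  1950: Fri (+1)  1951: Sat (+1)  1952: Mon (+2) ✓  … (28 more years) …
  1981: Tue (+1)  1982: Wed (+1)  1983: Thu (+1)  1984: Sat (+2)  1985: Sun (+1)
  1986: Mon (+1) ✓  1987: Tue (+1)  1988: Thu (+2)  1989: Fri (+1)  1990: Sat (+1)
  1991: Sun (+1)  1992: Tue (+2)  1993: Wed (+1)  1994: Thu (+1)
Monday years: 1941, 1947, 1952, 1958, 1969, 1975, 1980, 1986 — 8 in total.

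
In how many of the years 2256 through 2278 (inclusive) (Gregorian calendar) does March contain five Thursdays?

9

March has 31 days; it has five Thursdays when Thursday falls among the first (month-length − 28) days — i.e. when March 1 is one of Thursday/Wednesday/Tuesday.
March 1 by year: 2256:Sat 2257:Sun 2258:Mon 2259:Tue✓ 2260:Thu✓ 2261:Fri 2262:Sat 2263:Sun 2264:Tue✓ 2265:Wed✓ 2266:Thu✓ 2267:Fri 2268:Sun 2269:Mon 2270:Tue✓ 2271:Wed✓ 2272:Fri 2273:Sat 2274:Sun 2275:Mon 2276:Wed✓ 2277:Thu✓ 2278:Fri
Years with five Thursdays: 2259, 2260, 2264, 2265, 2266, 2270, 2271, 2276, 2277 → 9.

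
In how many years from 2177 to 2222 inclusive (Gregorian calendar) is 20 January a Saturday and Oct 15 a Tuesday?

Check each year's weekday for 20 January and Oct 15:
  2177: Mon/Wed  2178: Tue/Thu  2179: Wed/Fri  2180: Thu/Sun  2181: Sat/Mon  2182: Sun/Tue  2183: Mon/Wed  2184: Tue/Fri  2185: Thu/Sat  2186: Fri/Sun  2187: Sat/Mon  2188: Sun/Wed  2189: Tue/Thu  2190: Wed/Fri  …(18 more)…  2209: Fri/Sun  2210: Sat/Mon  2211: Sun/Tue  2212: Mon/Thu  2213: Wed/Fri  2214: Thu/Sat  2215: Fri/Sun  2216: Sat/Tue ✓  2217: Mon/Wed  2218: Tue/Thu  2219: Wed/Fri  2220: Thu/Sun  2221: Sat/Mon  2222: Sun/Tue
Both conditions hold in: 2216 — 1.

1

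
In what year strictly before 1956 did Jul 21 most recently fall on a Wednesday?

From one year to the next, a fixed date's weekday advances by 1, or by 2 when a Feb 29 lies between the two dates.
1956: July 21 is Saturday.
1955: Thursday (−2)
1954: Wednesday (−1)
Jul 21 falls on a Wednesday in 1954.

1954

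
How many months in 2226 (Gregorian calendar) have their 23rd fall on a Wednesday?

1

Check the 23rd of each month of 2226: Jan 23: Mon, Feb 23: Thu, Mar 23: Thu, Apr 23: Sun, May 23: Tue, Jun 23: Fri, Jul 23: Sun, Aug 23: Wed, Sep 23: Sat, Oct 23: Mon, Nov 23: Thu, Dec 23: Sat.
Wednesday occurs in August — 1 month.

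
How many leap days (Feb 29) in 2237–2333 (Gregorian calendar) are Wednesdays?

Leap years in 2237–2333: 23 of them.
Feb 29 weekday advances by 5 (mod 7) from one leap year to the next four years later (or differs when a century non-leap intervenes).
Leap-day weekdays: 2240:Sat 2244:Thu 2248:Tue 2252:Sun 2256:Fri 2260:Wed✓ 2264:Mon 2268:Sat 2272:Thu 2276:Tue 2280:Sun 2284:Fri 2288:Wed✓ 2292:Mon 2296:Sat 2304:Mon 2308:Sat 2312:Thu 2316:Tue 2320:Sun 2324:Fri 2328:Wed✓ 2332:Mon
Wednesday: 2260, 2288, 2328 → 3.

3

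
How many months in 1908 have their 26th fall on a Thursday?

2

Check the 26th of each month of 1908: Jan 26: Sun, Feb 26: Wed, Mar 26: Thu, Apr 26: Sun, May 26: Tue, Jun 26: Fri, Jul 26: Sun, Aug 26: Wed, Sep 26: Sat, Oct 26: Mon, Nov 26: Thu, Dec 26: Sat.
Thursday occurs in March, November — 2 months.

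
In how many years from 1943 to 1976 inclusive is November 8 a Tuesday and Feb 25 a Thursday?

Check each year's weekday for November 8 and Feb 25:
  1943: Mon/Thu  1944: Wed/Fri  1945: Thu/Sun  1946: Fri/Mon  1947: Sat/Tue  1948: Mon/Wed  1949: Tue/Fri  1950: Wed/Sat  1951: Thu/Sun  1952: Sat/Mon  1953: Sun/Wed  1954: Mon/Thu  1955: Tue/Fri  1956: Thu/Sat  …(6 more)…  1963: Fri/Mon  1964: Sun/Tue  1965: Mon/Thu  1966: Tue/Fri  1967: Wed/Sat  1968: Fri/Sun  1969: Sat/Tue  1970: Sun/Wed  1971: Mon/Thu  1972: Wed/Fri  1973: Thu/Sun  1974: Fri/Mon  1975: Sat/Tue  1976: Mon/Wed
Both conditions hold in: 1960 — 1.

1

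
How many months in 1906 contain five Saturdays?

4

A month of length L has five Saturdays iff its first Saturday is on day ≤ L−28 (so day 1–3 in a 31-day month, 1–2 in a 30-day month, day 1 in a leap February).
Checking each month of 1906: Jan starts Mon (31d); Feb starts Thu (28d); Mar starts Thu (31d) ✓; Apr starts Sun (30d); May starts Tue (31d); Jun starts Fri (30d) ✓; Jul starts Sun (31d); Aug starts Wed (31d); Sep starts Sat (30d) ✓; Oct starts Mon (31d); Nov starts Thu (30d); Dec starts Sat (31d) ✓.
Five-Saturday months: March, June, September, December → 4.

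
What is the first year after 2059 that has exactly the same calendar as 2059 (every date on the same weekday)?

2070

Two years share a calendar iff Jan 1 falls on the same weekday and both are leap or both are common. 2059: Jan 1 is Wednesday, common year.
2060: Jan 1 Thursday, leap
2061: Jan 1 Saturday, common
2062: Jan 1 Sunday, common
2063: Jan 1 Monday, common
2064: Jan 1 Tuesday, leap
2065: Jan 1 Thursday, common
2066: Jan 1 Friday, common
2067: Jan 1 Saturday, common
2068: Jan 1 Sunday, leap
2069: Jan 1 Tuesday, common
2070: Jan 1 Wednesday, common
2070 matches on both conditions.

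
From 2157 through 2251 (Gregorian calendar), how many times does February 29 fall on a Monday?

4

Leap years in 2157–2251: 22 of them.
Feb 29 weekday advances by 5 (mod 7) from one leap year to the next four years later (or differs when a century non-leap intervenes).
Leap-day weekdays: 2160:Fri 2164:Wed 2168:Mon✓ 2172:Sat 2176:Thu 2180:Tue 2184:Sun 2188:Fri 2192:Wed 2196:Mon✓ 2204:Wed 2208:Mon✓ 2212:Sat 2216:Thu 2220:Tue 2224:Sun 2228:Fri 2232:Wed 2236:Mon✓ 2240:Sat 2244:Thu 2248:Tue
Monday: 2168, 2196, 2208, 2236 → 4.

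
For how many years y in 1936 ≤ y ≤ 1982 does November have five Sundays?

14

November has 30 days; it has five Sundays when Sunday falls among the first (month-length − 28) days — i.e. when November 1 is one of Sunday/Saturday.
November 1 by year: 1936:Sun✓ 1937:Mon 1938:Tue 1939:Wed 1940:Fri 1941:Sat✓ 1942:Sun✓ 1943:Mon 1944:Wed 1945:Thu 1946:Fri 1947:Sat✓ 1948:Mon 1949:Tue 1950:Wed …(17 more)… 1968:Fri 1969:Sat✓ 1970:Sun✓ 1971:Mon 1972:Wed 1973:Thu 1974:Fri 1975:Sat✓ 1976:Mon 1977:Tue 1978:Wed 1979:Thu 1980:Sat✓ 1981:Sun✓ 1982:Mon
Years with five Sundays: 1936, 1941, 1942, 1947, 1952, 1953, 1958, 1959, 1964, 1969, 1970, 1975, 1980, 1981 → 14.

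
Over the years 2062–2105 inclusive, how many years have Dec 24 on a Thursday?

7

Track Dec 24's weekday year by year (advancing +1, or +2 across a Feb 29):
  2062: Sun  2063: Mon (+1)  2064: Wed (+2)  2065: Thu (+1) ✓  2066: Fri (+1)
  2067: Sat (+1)  2068: Mon (+2)  2069: Tue (+1)  2070: Wed (+1)  2071: Thu (+1) ✓
  2072: Sat (+2)  2073: Sun (+1)  2074: Mon (+1)  2075: Tue (+1)  … (16 more years) …
  2092: Wed (+2)  2093: Thu (+1) ✓  2094: Fri (+1)  2095: Sat (+1)  2096: Mon (+2)
  2097: Tue (+1)  2098: Wed (+1)  2099: Thu (+1) ✓  2100: Fri (+1)  2101: Sat (+1)
  2102: Sun (+1)  2103: Mon (+1)  2104: Wed (+2)  2105: Thu (+1) ✓
Thursday years: 2065, 2071, 2076, 2082, 2093, 2099, 2105 — 7 in total.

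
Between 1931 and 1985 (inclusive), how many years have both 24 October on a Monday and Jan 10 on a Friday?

0

Check each year's weekday for 24 October and Jan 10:
  1931: Sat/Sat  1932: Mon/Sun  1933: Tue/Tue  1934: Wed/Wed  1935: Thu/Thu  1936: Sat/Fri  1937: Sun/Sun  1938: Mon/Mon  1939: Tue/Tue  1940: Thu/Wed  1941: Fri/Fri  1942: Sat/Sat  1943: Sun/Sun  1944: Tue/Mon  …(27 more)…  1972: Tue/Mon  1973: Wed/Wed  1974: Thu/Thu  1975: Fri/Fri  1976: Sun/Sat  1977: Mon/Mon  1978: Tue/Tue  1979: Wed/Wed  1980: Fri/Thu  1981: Sat/Sat  1982: Sun/Sun  1983: Mon/Mon  1984: Wed/Tue  1985: Thu/Thu
Both conditions hold in: no year — 0.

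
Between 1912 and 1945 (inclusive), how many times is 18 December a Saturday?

Track 18 December's weekday year by year (advancing +1, or +2 across a Feb 29):
  1912: Wed  1913: Thu (+1)  1914: Fri (+1)  1915: Sat (+1) ✓  1916: Mon (+2)
  1917: Tue (+1)  1918: Wed (+1)  1919: Thu (+1)  1920: Sat (+2) ✓  1921: Sun (+1)
  1922: Mon (+1)  1923: Tue (+1)  1924: Thu (+2)  1925: Fri (+1)  … (6 more years) …
  1932: Sun (+2)  1933: Mon (+1)  1934: Tue (+1)  1935: Wed (+1)  1936: Fri (+2)
  1937: Sat (+1) ✓  1938: Sun (+1)  1939: Mon (+1)  1940: Wed (+2)  1941: Thu (+1)
  1942: Fri (+1)  1943: Sat (+1) ✓  1944: Mon (+2)  1945: Tue (+1)
Saturday years: 1915, 1920, 1926, 1937, 1943 — 5 in total.

5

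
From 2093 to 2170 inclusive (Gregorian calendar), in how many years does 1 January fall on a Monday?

Track 1 January's weekday year by year (advancing +1, or +2 across a Feb 29):
  2093: Thu  2094: Fri (+1)  2095: Sat (+1)  2096: Sun (+1)  2097: Tue (+2)
  2098: Wed (+1)  2099: Thu (+1)  2100: Fri (+1)  2101: Sat (+1)  2102: Sun (+1)
  2103: Mon (+1) ✓  2104: Tue (+1)  2105: Thu (+2)  2106: Fri (+1)  … (50 more years) …
  2157: Sat (+2)  2158: Sun (+1)  2159: Mon (+1) ✓  2160: Tue (+1)  2161: Thu (+2)
  2162: Fri (+1)  2163: Sat (+1)  2164: Sun (+1)  2165: Tue (+2)  2166: Wed (+1)
  2167: Thu (+1)  2168: Fri (+1)  2169: Sun (+2)  2170: Mon (+1) ✓
Monday years: 2103, 2114, 2120, 2125, 2131, 2142, 2148, 2153, 2159, 2170 — 10 in total.

10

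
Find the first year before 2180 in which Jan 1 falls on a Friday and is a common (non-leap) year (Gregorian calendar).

2179

Jan 1 advances by 2 weekdays after a leap year and by 1 after a common year.
2180: Jan 1 is Saturday (leap).
2179: Friday
2179 begins on a Friday and is a common year.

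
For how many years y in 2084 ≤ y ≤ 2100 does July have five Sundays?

July has 31 days; it has five Sundays when Sunday falls among the first (month-length − 28) days — i.e. when July 1 is one of Sunday/Saturday/Friday.
July 1 by year: 2084:Sat✓ 2085:Sun✓ 2086:Mon 2087:Tue 2088:Thu 2089:Fri✓ 2090:Sat✓ 2091:Sun✓ 2092:Tue 2093:Wed 2094:Thu 2095:Fri✓ 2096:Sun✓ 2097:Mon 2098:Tue 2099:Wed 2100:Thu
Years with five Sundays: 2084, 2085, 2089, 2090, 2091, 2095, 2096 → 7.

7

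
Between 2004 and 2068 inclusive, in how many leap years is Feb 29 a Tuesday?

2

Leap years in 2004–2068: 17 of them.
Feb 29 weekday advances by 5 (mod 7) from one leap year to the next four years later (or differs when a century non-leap intervenes).
Leap-day weekdays: 2004:Sun 2008:Fri 2012:Wed 2016:Mon 2020:Sat 2024:Thu 2028:Tue✓ 2032:Sun 2036:Fri 2040:Wed 2044:Mon 2048:Sat 2052:Thu 2056:Tue✓ 2060:Sun 2064:Fri 2068:Wed
Tuesday: 2028, 2056 → 2.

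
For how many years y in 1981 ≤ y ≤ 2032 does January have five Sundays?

January has 31 days; it has five Sundays when Sunday falls among the first (month-length − 28) days — i.e. when January 1 is one of Sunday/Saturday/Friday.
January 1 by year: 1981:Thu 1982:Fri✓ 1983:Sat✓ 1984:Sun✓ 1985:Tue 1986:Wed 1987:Thu 1988:Fri✓ 1989:Sun✓ 1990:Mon 1991:Tue 1992:Wed 1993:Fri✓ 1994:Sat✓ 1995:Sun✓ …(22 more)… 2018:Mon 2019:Tue 2020:Wed 2021:Fri✓ 2022:Sat✓ 2023:Sun✓ 2024:Mon 2025:Wed 2026:Thu 2027:Fri✓ 2028:Sat✓ 2029:Mon 2030:Tue 2031:Wed 2032:Thu
Years with five Sundays: 1982, 1983, 1984, 1988, 1989, 1993, 1994, 1995, 1999, 2000, 2005, 2006, 2010, 2011, 2012, 2016, 2017, 2021, 2022, 2023, 2027, 2028 → 22.

22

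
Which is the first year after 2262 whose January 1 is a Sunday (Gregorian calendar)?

Jan 1 advances by 2 weekdays after a leap year and by 1 after a common year.
2262: Jan 1 is Wednesday.
2263: Thursday
2264: Friday (leap)
2265: Sunday
2265 begins on a Sunday

2265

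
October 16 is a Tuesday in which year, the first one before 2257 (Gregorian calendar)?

2255

From one year to the next, a fixed date's weekday advances by 1, or by 2 when a Feb 29 lies between the two dates.
2257: October 16 is Friday.
2256: Thursday (−1)
2255: Tuesday (−2)
October 16 falls on a Tuesday in 2255.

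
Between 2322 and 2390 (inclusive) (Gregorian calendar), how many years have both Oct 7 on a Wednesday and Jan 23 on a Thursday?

Check each year's weekday for Oct 7 and Jan 23:
  2322: Sat/Mon  2323: Sun/Tue  2324: Tue/Wed  2325: Wed/Fri  2326: Thu/Sat  2327: Fri/Sun  2328: Sun/Mon  2329: Mon/Wed  2330: Tue/Thu  2331: Wed/Fri  2332: Fri/Sat  2333: Sat/Mon  2334: Sun/Tue  2335: Mon/Wed  …(41 more)…  2377: Fri/Sun  2378: Sat/Mon  2379: Sun/Tue  2380: Tue/Wed  2381: Wed/Fri  2382: Thu/Sat  2383: Fri/Sun  2384: Sun/Mon  2385: Mon/Wed  2386: Tue/Thu  2387: Wed/Fri  2388: Fri/Sat  2389: Sat/Mon  2390: Sun/Tue
Both conditions hold in: 2336, 2364 — 2.

2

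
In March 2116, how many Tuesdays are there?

5

March 2116 has 31 days and begins on Sunday.
The first Tuesday is March 3.
Tuesdays fall on 3, 10, 17, 24, 31 — that's 5.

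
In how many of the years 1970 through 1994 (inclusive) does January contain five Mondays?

January has 31 days; it has five Mondays when Monday falls among the first (month-length − 28) days — i.e. when January 1 is one of Monday/Sunday/Saturday.
January 1 by year: 1970:Thu 1971:Fri 1972:Sat✓ 1973:Mon✓ 1974:Tue 1975:Wed 1976:Thu 1977:Sat✓ 1978:Sun✓ 1979:Mon✓ 1980:Tue 1981:Thu 1982:Fri 1983:Sat✓ 1984:Sun✓ 1985:Tue 1986:Wed 1987:Thu 1988:Fri 1989:Sun✓ 1990:Mon✓ 1991:Tue 1992:Wed 1993:Fri 1994:Sat✓
Years with five Mondays: 1972, 1973, 1977, 1978, 1979, 1983, 1984, 1989, 1990, 1994 → 10.

10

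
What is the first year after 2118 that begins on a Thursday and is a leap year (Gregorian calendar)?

Jan 1 advances by 2 weekdays after a leap year and by 1 after a common year.
2118: Jan 1 is Saturday.
2119: Sunday
2120: Monday (leap)
2121: Wednesday
2122: Thursday
2123: Friday
2124: Saturday (leap)
2125: Monday
2126: Tuesday
2127: Wednesday
2128: Thursday (leap)
2128 begins on a Thursday and is a leap year.

2128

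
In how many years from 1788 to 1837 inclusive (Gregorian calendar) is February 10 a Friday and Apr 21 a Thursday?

Check each year's weekday for February 10 and Apr 21:
  1788: Sun/Mon  1789: Tue/Tue  1790: Wed/Wed  1791: Thu/Thu  1792: Fri/Sat  1793: Sun/Sun  1794: Mon/Mon  1795: Tue/Tue  1796: Wed/Thu  1797: Fri/Fri  1798: Sat/Sat  1799: Sun/Sun  1800: Mon/Mon  1801: Tue/Tue  …(22 more)…  1824: Tue/Wed  1825: Thu/Thu  1826: Fri/Fri  1827: Sat/Sat  1828: Sun/Mon  1829: Tue/Tue  1830: Wed/Wed  1831: Thu/Thu  1832: Fri/Sat  1833: Sun/Sun  1834: Mon/Mon  1835: Tue/Tue  1836: Wed/Thu  1837: Fri/Fri
Both conditions hold in: no year — 0.

0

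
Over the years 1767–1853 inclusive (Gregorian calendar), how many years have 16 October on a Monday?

Track 16 October's weekday year by year (advancing +1, or +2 across a Feb 29):
  1767: Fri  1768: Sun (+2)  1769: Mon (+1) ✓  1770: Tue (+1)  1771: Wed (+1)
  1772: Fri (+2)  1773: Sat (+1)  1774: Sun (+1)  1775: Mon (+1) ✓  1776: Wed (+2)
  1777: Thu (+1)  1778: Fri (+1)  1779: Sat (+1)  1780: Mon (+2) ✓  … (59 more years) …
  1840: Fri (+2)  1841: Sat (+1)  1842: Sun (+1)  1843: Mon (+1) ✓  1844: Wed (+2)
  1845: Thu (+1)  1846: Fri (+1)  1847: Sat (+1)  1848: Mon (+2) ✓  1849: Tue (+1)
  1850: Wed (+1)  1851: Thu (+1)  1852: Sat (+2)  1853: Sun (+1)
Monday years: 1769, 1775, 1780, 1786, 1797, 1809, 1815, 1820, 1826, 1837, 1843, 1848 — 12 in total.

12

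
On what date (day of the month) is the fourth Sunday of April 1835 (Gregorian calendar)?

April 1, 1835 is a Wednesday, so the first Sunday is the 5th.
The fourth Sunday is 5 + 21 = 26.

26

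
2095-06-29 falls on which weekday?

Wednesday

January 1, 2095 is a Saturday.
June 29 is day 180 of the year, i.e. 179 days after Jan 1.
179 mod 7 = 4, so advance 4 weekdays from Saturday: Wednesday.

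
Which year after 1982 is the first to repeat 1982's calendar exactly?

1993

Two years share a calendar iff Jan 1 falls on the same weekday and both are leap or both are common. 1982: Jan 1 is Friday, common year.
1983: Jan 1 Saturday, common
1984: Jan 1 Sunday, leap
1985: Jan 1 Tuesday, common
1986: Jan 1 Wednesday, common
1987: Jan 1 Thursday, common
1988: Jan 1 Friday, leap
1989: Jan 1 Sunday, common
1990: Jan 1 Monday, common
1991: Jan 1 Tuesday, common
1992: Jan 1 Wednesday, leap
1993: Jan 1 Friday, common
1993 matches on both conditions.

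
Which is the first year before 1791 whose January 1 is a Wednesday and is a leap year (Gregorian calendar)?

Jan 1 advances by 2 weekdays after a leap year and by 1 after a common year.
1791: Jan 1 is Saturday.
1790: Friday
1789: Thursday
1788: Tuesday (leap)
1787: Monday
1786: Sunday
1785: Saturday
1784: Thursday (leap)
1783: Wednesday
1782: Tuesday
1781: Monday
1780: Saturday (leap)
1779: Friday
1778: Thursday
1777: Wednesday
1776: Monday (leap)
1775: Sunday
1774: Saturday
1773: Friday
1772: Wednesday (leap)
1772 begins on a Wednesday and is a leap year.

1772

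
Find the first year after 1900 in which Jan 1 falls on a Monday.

1906

Jan 1 advances by 2 weekdays after a leap year and by 1 after a common year.
1900: Jan 1 is Monday.
1901: Tuesday
1902: Wednesday
1903: Thursday
1904: Friday (leap)
1905: Sunday
1906: Monday
1906 begins on a Monday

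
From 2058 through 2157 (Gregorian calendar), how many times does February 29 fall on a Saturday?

3

Leap years in 2058–2157: 24 of them.
Feb 29 weekday advances by 5 (mod 7) from one leap year to the next four years later (or differs when a century non-leap intervenes).
Leap-day weekdays: 2060:Sun 2064:Fri 2068:Wed 2072:Mon 2076:Sat✓ 2080:Thu 2084:Tue 2088:Sun 2092:Fri 2096:Wed 2104:Fri 2108:Wed 2112:Mon 2116:Sat✓ 2120:Thu 2124:Tue 2128:Sun 2132:Fri 2136:Wed 2140:Mon 2144:Sat✓ 2148:Thu 2152:Tue 2156:Sun
Saturday: 2076, 2116, 2144 → 3.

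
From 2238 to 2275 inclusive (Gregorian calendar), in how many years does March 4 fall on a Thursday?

Track March 4's weekday year by year (advancing +1, or +2 across a Feb 29):
  2238: Sun  2239: Mon (+1)  2240: Wed (+2)  2241: Thu (+1) ✓  2242: Fri (+1)
  2243: Sat (+1)  2244: Mon (+2)  2245: Tue (+1)  2246: Wed (+1)  2247: Thu (+1) ✓
  2248: Sat (+2)  2249: Sun (+1)  2250: Mon (+1)  2251: Tue (+1)  … (10 more years) …
  2262: Tue (+1)  2263: Wed (+1)  2264: Fri (+2)  2265: Sat (+1)  2266: Sun (+1)
  2267: Mon (+1)  2268: Wed (+2)  2269: Thu (+1) ✓  2270: Fri (+1)  2271: Sat (+1)
  2272: Mon (+2)  2273: Tue (+1)  2274: Wed (+1)  2275: Thu (+1) ✓
Thursday years: 2241, 2247, 2252, 2258, 2269, 2275 — 6 in total.

6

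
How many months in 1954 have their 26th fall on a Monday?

2

Check the 26th of each month of 1954: Jan 26: Tue, Feb 26: Fri, Mar 26: Fri, Apr 26: Mon, May 26: Wed, Jun 26: Sat, Jul 26: Mon, Aug 26: Thu, Sep 26: Sun, Oct 26: Tue, Nov 26: Fri, Dec 26: Sun.
Monday occurs in April, July — 2 months.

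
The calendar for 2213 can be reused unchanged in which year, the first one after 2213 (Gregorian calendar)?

Two years share a calendar iff Jan 1 falls on the same weekday and both are leap or both are common. 2213: Jan 1 is Friday, common year.
2214: Jan 1 Saturday, common
2215: Jan 1 Sunday, common
2216: Jan 1 Monday, leap
2217: Jan 1 Wednesday, common
2218: Jan 1 Thursday, common
2219: Jan 1 Friday, common
2219 matches on both conditions.

2219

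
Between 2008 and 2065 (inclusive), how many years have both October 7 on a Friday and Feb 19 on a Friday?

2

Check each year's weekday for October 7 and Feb 19:
  2008: Tue/Tue  2009: Wed/Thu  2010: Thu/Fri  2011: Fri/Sat  2012: Sun/Sun  2013: Mon/Tue  2014: Tue/Wed  2015: Wed/Thu  2016: Fri/Fri ✓  2017: Sat/Sun  2018: Sun/Mon  2019: Mon/Tue  2020: Wed/Wed  2021: Thu/Fri  …(30 more)…  2052: Mon/Mon  2053: Tue/Wed  2054: Wed/Thu  2055: Thu/Fri  2056: Sat/Sat  2057: Sun/Mon  2058: Mon/Tue  2059: Tue/Wed  2060: Thu/Thu  2061: Fri/Sat  2062: Sat/Sun  2063: Sun/Mon  2064: Tue/Tue  2065: Wed/Thu
Both conditions hold in: 2016, 2044 — 2.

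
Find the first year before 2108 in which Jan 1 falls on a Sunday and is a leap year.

2096

Jan 1 advances by 2 weekdays after a leap year and by 1 after a common year.
2108: Jan 1 is Sunday (leap).
2107: Saturday
2106: Friday
2105: Thursday
2104: Tuesday (leap)
2103: Monday
2102: Sunday
2101: Saturday
2100: Friday
2099: Thursday
2098: Wednesday
2097: Tuesday
2096: Sunday (leap)
2096 begins on a Sunday and is a leap year.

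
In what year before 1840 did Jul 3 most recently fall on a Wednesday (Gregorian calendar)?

1839

From one year to the next, a fixed date's weekday advances by 1, or by 2 when a Feb 29 lies between the two dates.
1840: July 3 is Friday.
1839: Wednesday (−2)
Jul 3 falls on a Wednesday in 1839.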